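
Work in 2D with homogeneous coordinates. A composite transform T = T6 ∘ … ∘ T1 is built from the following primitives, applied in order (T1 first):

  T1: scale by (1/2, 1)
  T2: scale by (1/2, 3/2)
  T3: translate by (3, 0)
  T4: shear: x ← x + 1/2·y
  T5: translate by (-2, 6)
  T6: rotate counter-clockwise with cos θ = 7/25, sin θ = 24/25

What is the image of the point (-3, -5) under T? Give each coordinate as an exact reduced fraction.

T(p) = (23/50, -189/50)

T1 scale by (1/2, 1): (-3, -5) → (-3/2, -5)
T2 scale by (1/2, 3/2): (-3/2, -5) → (-3/4, -15/2)
T3 translate by (3, 0): (-3/4, -15/2) → (9/4, -15/2)
T4 shear: x ← x + 1/2·y: (9/4, -15/2) → (-3/2, -15/2)
T5 translate by (-2, 6): (-3/2, -15/2) → (-7/2, -3/2)
T6 rotate counter-clockwise with cos θ = 7/25, sin θ = 24/25: (-7/2, -3/2) → (23/50, -189/50)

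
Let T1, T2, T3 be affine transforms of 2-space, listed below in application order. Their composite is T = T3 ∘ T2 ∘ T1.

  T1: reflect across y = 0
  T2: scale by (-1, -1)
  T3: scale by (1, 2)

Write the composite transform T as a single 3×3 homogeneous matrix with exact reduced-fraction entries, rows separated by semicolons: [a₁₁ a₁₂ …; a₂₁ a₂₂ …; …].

T1 = [1 0 0; 0 -1 0; 0 0 1]
T2·T1 = [-1 0 0; 0 1 0; 0 0 1]
T3·…·T1 = [-1 0 0; 0 2 0; 0 0 1]

T = [-1 0 0; 0 2 0; 0 0 1]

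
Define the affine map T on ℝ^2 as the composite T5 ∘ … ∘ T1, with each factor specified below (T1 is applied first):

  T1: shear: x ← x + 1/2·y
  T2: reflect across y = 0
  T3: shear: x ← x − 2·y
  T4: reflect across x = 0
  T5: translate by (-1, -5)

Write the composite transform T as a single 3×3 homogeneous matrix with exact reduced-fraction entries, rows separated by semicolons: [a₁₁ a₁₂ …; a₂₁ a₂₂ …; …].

T1 = [1 1/2 0; 0 1 0; 0 0 1]
T2·T1 = [1 1/2 0; 0 -1 0; 0 0 1]
T3·…·T1 = [1 5/2 0; 0 -1 0; 0 0 1]
T4·…·T1 = [-1 -5/2 0; 0 -1 0; 0 0 1]
T5·…·T1 = [-1 -5/2 -1; 0 -1 -5; 0 0 1]

T = [-1 -5/2 -1; 0 -1 -5; 0 0 1]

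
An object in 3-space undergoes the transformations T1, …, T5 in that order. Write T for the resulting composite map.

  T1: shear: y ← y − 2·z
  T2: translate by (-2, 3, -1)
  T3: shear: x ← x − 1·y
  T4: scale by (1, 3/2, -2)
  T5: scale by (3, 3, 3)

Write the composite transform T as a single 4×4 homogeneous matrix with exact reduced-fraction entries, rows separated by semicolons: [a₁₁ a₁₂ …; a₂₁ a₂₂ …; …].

T = [3 -3 6 -15; 0 9/2 -9 27/2; 0 0 -6 6; 0 0 0 1]

T1 = [1 0 0 0; 0 1 -2 0; 0 0 1 0; 0 0 0 1]
T2·T1 = [1 0 0 -2; 0 1 -2 3; 0 0 1 -1; 0 0 0 1]
T3·…·T1 = [1 -1 2 -5; 0 1 -2 3; 0 0 1 -1; 0 0 0 1]
T4·…·T1 = [1 -1 2 -5; 0 3/2 -3 9/2; 0 0 -2 2; 0 0 0 1]
T5·…·T1 = [3 -3 6 -15; 0 9/2 -9 27/2; 0 0 -6 6; 0 0 0 1]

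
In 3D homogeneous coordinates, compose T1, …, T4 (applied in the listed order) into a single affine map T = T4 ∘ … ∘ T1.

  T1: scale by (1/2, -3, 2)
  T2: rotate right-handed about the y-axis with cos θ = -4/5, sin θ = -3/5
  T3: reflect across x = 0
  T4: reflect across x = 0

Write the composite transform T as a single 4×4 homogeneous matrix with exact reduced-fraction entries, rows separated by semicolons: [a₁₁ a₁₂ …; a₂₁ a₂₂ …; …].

T1 = [1/2 0 0 0; 0 -3 0 0; 0 0 2 0; 0 0 0 1]
T2·T1 = [-2/5 0 -6/5 0; 0 -3 0 0; 3/10 0 -8/5 0; 0 0 0 1]
T3·…·T1 = [2/5 0 6/5 0; 0 -3 0 0; 3/10 0 -8/5 0; 0 0 0 1]
T4·…·T1 = [-2/5 0 -6/5 0; 0 -3 0 0; 3/10 0 -8/5 0; 0 0 0 1]

T = [-2/5 0 -6/5 0; 0 -3 0 0; 3/10 0 -8/5 0; 0 0 0 1]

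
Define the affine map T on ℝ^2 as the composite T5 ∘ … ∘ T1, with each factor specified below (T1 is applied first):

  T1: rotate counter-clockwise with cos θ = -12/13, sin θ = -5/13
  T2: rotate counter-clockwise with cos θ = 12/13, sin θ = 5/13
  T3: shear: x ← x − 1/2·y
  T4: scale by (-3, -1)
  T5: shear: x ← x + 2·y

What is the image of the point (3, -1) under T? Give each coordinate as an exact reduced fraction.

T1 rotate counter-clockwise with cos θ = -12/13, sin θ = -5/13: (3, -1) → (-41/13, -3/13)
T2 rotate counter-clockwise with cos θ = 12/13, sin θ = 5/13: (-41/13, -3/13) → (-477/169, -241/169)
T3 shear: x ← x − 1/2·y: (-477/169, -241/169) → (-713/338, -241/169)
T4 scale by (-3, -1): (-713/338, -241/169) → (2139/338, 241/169)
T5 shear: x ← x + 2·y: (2139/338, 241/169) → (3103/338, 241/169)

T(p) = (3103/338, 241/169)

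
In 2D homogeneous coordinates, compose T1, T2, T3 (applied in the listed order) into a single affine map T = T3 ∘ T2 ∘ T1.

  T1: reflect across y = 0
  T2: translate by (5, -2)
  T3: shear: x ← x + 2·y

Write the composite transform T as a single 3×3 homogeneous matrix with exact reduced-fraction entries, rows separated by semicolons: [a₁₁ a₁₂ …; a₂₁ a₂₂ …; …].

T = [1 -2 1; 0 -1 -2; 0 0 1]

T1 = [1 0 0; 0 -1 0; 0 0 1]
T2·T1 = [1 0 5; 0 -1 -2; 0 0 1]
T3·…·T1 = [1 -2 1; 0 -1 -2; 0 0 1]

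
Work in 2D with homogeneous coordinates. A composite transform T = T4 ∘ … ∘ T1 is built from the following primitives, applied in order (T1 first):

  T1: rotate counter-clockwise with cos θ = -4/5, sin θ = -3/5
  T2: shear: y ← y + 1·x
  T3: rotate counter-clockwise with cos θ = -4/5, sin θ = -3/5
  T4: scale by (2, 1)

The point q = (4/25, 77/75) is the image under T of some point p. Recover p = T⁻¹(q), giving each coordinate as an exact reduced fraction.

T1 = [-4/5 3/5 0; -3/5 -4/5 0; 0 0 1]
T2·T1 = [-4/5 3/5 0; -7/5 -1/5 0; 0 0 1]
T3·…·T1 = [-1/5 -3/5 0; 8/5 -1/5 0; 0 0 1]
T4·…·T1 = [-2/5 -6/5 0; 8/5 -1/5 0; 0 0 1]
det M = 2; M⁻¹ = [-1/10 3/5 0; -4/5 -1/5 0; 0 0 1]
M⁻¹ · (4/25, 77/75)ᵀ = (3/5, -1/3)ᵀ

p = (3/5, -1/3)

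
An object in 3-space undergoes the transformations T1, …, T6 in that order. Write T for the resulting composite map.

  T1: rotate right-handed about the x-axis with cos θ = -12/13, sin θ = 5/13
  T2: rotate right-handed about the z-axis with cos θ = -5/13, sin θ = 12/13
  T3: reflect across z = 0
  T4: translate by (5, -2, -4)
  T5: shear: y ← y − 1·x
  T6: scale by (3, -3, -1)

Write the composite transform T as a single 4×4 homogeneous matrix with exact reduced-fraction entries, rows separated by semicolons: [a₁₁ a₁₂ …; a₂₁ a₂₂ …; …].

T1 = [1 0 0 0; 0 -12/13 -5/13 0; 0 5/13 -12/13 0; 0 0 0 1]
T2·T1 = [-5/13 144/169 60/169 0; 12/13 60/169 25/169 0; 0 5/13 -12/13 0; 0 0 0 1]
T3·…·T1 = [-5/13 144/169 60/169 0; 12/13 60/169 25/169 0; 0 -5/13 12/13 0; 0 0 0 1]
T4·…·T1 = [-5/13 144/169 60/169 5; 12/13 60/169 25/169 -2; 0 -5/13 12/13 -4; 0 0 0 1]
T5·…·T1 = [-5/13 144/169 60/169 5; 17/13 -84/169 -35/169 -7; 0 -5/13 12/13 -4; 0 0 0 1]
T6·…·T1 = [-15/13 432/169 180/169 15; -51/13 252/169 105/169 21; 0 5/13 -12/13 4; 0 0 0 1]

T = [-15/13 432/169 180/169 15; -51/13 252/169 105/169 21; 0 5/13 -12/13 4; 0 0 0 1]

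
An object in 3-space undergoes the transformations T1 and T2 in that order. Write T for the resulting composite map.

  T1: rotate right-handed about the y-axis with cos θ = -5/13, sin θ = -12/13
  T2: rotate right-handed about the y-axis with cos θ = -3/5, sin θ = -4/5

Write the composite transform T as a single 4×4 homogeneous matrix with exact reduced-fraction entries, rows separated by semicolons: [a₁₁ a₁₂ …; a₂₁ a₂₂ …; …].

T = [-33/65 0 56/65 0; 0 1 0 0; -56/65 0 -33/65 0; 0 0 0 1]

T1 = [-5/13 0 -12/13 0; 0 1 0 0; 12/13 0 -5/13 0; 0 0 0 1]
T2·T1 = [-33/65 0 56/65 0; 0 1 0 0; -56/65 0 -33/65 0; 0 0 0 1]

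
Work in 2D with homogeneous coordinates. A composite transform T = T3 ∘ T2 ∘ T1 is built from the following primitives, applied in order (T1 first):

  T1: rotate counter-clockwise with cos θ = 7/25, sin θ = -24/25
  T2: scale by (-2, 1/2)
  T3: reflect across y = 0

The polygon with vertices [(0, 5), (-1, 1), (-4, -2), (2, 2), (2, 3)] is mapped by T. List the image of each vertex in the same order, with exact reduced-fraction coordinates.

T1 rotate counter-clockwise with cos θ = 7/25, sin θ = -24/25: (0, 5) → (24/5, 7/5); (-1, 1) → (17/25, 31/25); (-4, -2) → (-76/25, 82/25); (2, 2) → (62/25, -34/25); (2, 3) → (86/25, -27/25)
T2 scale by (-2, 1/2): (24/5, 7/5) → (-48/5, 7/10); (17/25, 31/25) → (-34/25, 31/50); (-76/25, 82/25) → (152/25, 41/25); (62/25, -34/25) → (-124/25, -17/25); (86/25, -27/25) → (-172/25, -27/50)
T3 reflect across y = 0: (-48/5, 7/10) → (-48/5, -7/10); (-34/25, 31/50) → (-34/25, -31/50); (152/25, 41/25) → (152/25, -41/25); (-124/25, -17/25) → (-124/25, 17/25); (-172/25, -27/50) → (-172/25, 27/50)

image vertices: (-48/5, -7/10), (-34/25, -31/50), (152/25, -41/25), (-124/25, 17/25), (-172/25, 27/50)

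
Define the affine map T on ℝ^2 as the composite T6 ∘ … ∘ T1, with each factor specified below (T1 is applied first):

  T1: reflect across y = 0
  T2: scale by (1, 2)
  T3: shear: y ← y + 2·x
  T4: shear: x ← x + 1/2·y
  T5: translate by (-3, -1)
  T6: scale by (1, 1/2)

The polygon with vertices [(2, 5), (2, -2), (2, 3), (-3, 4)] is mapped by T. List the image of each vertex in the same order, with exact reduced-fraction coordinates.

T1 reflect across y = 0: (2, 5) → (2, -5); (2, -2) → (2, 2); (2, 3) → (2, -3); (-3, 4) → (-3, -4)
T2 scale by (1, 2): (2, -5) → (2, -10); (2, 2) → (2, 4); (2, -3) → (2, -6); (-3, -4) → (-3, -8)
T3 shear: y ← y + 2·x: (2, -10) → (2, -6); (2, 4) → (2, 8); (2, -6) → (2, -2); (-3, -8) → (-3, -14)
T4 shear: x ← x + 1/2·y: (2, -6) → (-1, -6); (2, 8) → (6, 8); (2, -2) → (1, -2); (-3, -14) → (-10, -14)
T5 translate by (-3, -1): (-1, -6) → (-4, -7); (6, 8) → (3, 7); (1, -2) → (-2, -3); (-10, -14) → (-13, -15)
T6 scale by (1, 1/2): (-4, -7) → (-4, -7/2); (3, 7) → (3, 7/2); (-2, -3) → (-2, -3/2); (-13, -15) → (-13, -15/2)

image vertices: (-4, -7/2), (3, 7/2), (-2, -3/2), (-13, -15/2)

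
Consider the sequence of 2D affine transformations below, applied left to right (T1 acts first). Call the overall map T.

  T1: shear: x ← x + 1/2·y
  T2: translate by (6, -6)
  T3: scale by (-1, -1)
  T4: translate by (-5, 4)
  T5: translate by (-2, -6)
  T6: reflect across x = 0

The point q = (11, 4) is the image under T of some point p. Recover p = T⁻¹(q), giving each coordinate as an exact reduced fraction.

p = (-2, 0)

T1 = [1 1/2 0; 0 1 0; 0 0 1]
T2·T1 = [1 1/2 6; 0 1 -6; 0 0 1]
T3·…·T1 = [-1 -1/2 -6; 0 -1 6; 0 0 1]
T4·…·T1 = [-1 -1/2 -11; 0 -1 10; 0 0 1]
T5·…·T1 = [-1 -1/2 -13; 0 -1 4; 0 0 1]
T6·…·T1 = [1 1/2 13; 0 -1 4; 0 0 1]
det M = -1; M⁻¹ = [1 1/2 -15; 0 -1 4; 0 0 1]
M⁻¹ · (11, 4)ᵀ = (-2, 0)ᵀ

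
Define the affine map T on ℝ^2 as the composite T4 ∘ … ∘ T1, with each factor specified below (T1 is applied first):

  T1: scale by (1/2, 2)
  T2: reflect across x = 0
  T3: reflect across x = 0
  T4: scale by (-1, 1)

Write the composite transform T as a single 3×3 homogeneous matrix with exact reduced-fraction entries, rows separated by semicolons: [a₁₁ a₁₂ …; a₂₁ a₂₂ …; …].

T1 = [1/2 0 0; 0 2 0; 0 0 1]
T2·T1 = [-1/2 0 0; 0 2 0; 0 0 1]
T3·…·T1 = [1/2 0 0; 0 2 0; 0 0 1]
T4·…·T1 = [-1/2 0 0; 0 2 0; 0 0 1]

T = [-1/2 0 0; 0 2 0; 0 0 1]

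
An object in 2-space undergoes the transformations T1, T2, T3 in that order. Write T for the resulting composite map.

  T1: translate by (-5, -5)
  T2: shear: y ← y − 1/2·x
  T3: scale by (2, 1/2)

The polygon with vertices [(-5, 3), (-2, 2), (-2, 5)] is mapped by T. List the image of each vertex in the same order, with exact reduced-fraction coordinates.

image vertices: (-20, 3/2), (-14, 1/4), (-14, 7/4)

T1 translate by (-5, -5): (-5, 3) → (-10, -2); (-2, 2) → (-7, -3); (-2, 5) → (-7, 0)
T2 shear: y ← y − 1/2·x: (-10, -2) → (-10, 3); (-7, -3) → (-7, 1/2); (-7, 0) → (-7, 7/2)
T3 scale by (2, 1/2): (-10, 3) → (-20, 3/2); (-7, 1/2) → (-14, 1/4); (-7, 7/2) → (-14, 7/4)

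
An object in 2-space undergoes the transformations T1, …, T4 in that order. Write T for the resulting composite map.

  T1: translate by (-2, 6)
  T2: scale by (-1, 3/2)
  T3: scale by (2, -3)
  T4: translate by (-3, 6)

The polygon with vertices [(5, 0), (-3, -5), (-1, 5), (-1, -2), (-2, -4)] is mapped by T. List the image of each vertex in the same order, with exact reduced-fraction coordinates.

image vertices: (-9, -21), (7, 3/2), (3, -87/2), (3, -12), (5, -3)

T1 translate by (-2, 6): (5, 0) → (3, 6); (-3, -5) → (-5, 1); (-1, 5) → (-3, 11); (-1, -2) → (-3, 4); (-2, -4) → (-4, 2)
T2 scale by (-1, 3/2): (3, 6) → (-3, 9); (-5, 1) → (5, 3/2); (-3, 11) → (3, 33/2); (-3, 4) → (3, 6); (-4, 2) → (4, 3)
T3 scale by (2, -3): (-3, 9) → (-6, -27); (5, 3/2) → (10, -9/2); (3, 33/2) → (6, -99/2); (3, 6) → (6, -18); (4, 3) → (8, -9)
T4 translate by (-3, 6): (-6, -27) → (-9, -21); (10, -9/2) → (7, 3/2); (6, -99/2) → (3, -87/2); (6, -18) → (3, -12); (8, -9) → (5, -3)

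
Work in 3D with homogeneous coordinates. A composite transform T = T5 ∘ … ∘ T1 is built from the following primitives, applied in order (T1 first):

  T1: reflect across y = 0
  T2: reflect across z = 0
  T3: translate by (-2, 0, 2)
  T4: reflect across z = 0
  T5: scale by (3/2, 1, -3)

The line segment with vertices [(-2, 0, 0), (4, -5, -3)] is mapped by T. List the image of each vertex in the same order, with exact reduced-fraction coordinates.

image vertices: (-6, 0, 6), (3, 5, 15)

T1 reflect across y = 0: (-2, 0, 0) → (-2, 0, 0); (4, -5, -3) → (4, 5, -3)
T2 reflect across z = 0: (-2, 0, 0) → (-2, 0, 0); (4, 5, -3) → (4, 5, 3)
T3 translate by (-2, 0, 2): (-2, 0, 0) → (-4, 0, 2); (4, 5, 3) → (2, 5, 5)
T4 reflect across z = 0: (-4, 0, 2) → (-4, 0, -2); (2, 5, 5) → (2, 5, -5)
T5 scale by (3/2, 1, -3): (-4, 0, -2) → (-6, 0, 6); (2, 5, -5) → (3, 5, 15)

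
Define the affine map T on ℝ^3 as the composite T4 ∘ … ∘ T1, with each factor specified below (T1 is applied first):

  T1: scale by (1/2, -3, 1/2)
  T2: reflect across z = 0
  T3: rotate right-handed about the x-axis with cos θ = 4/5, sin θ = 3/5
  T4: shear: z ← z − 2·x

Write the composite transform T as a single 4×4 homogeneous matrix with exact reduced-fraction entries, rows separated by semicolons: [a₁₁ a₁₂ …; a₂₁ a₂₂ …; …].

T = [1/2 0 0 0; 0 -12/5 3/10 0; -1 -9/5 -2/5 0; 0 0 0 1]

T1 = [1/2 0 0 0; 0 -3 0 0; 0 0 1/2 0; 0 0 0 1]
T2·T1 = [1/2 0 0 0; 0 -3 0 0; 0 0 -1/2 0; 0 0 0 1]
T3·…·T1 = [1/2 0 0 0; 0 -12/5 3/10 0; 0 -9/5 -2/5 0; 0 0 0 1]
T4·…·T1 = [1/2 0 0 0; 0 -12/5 3/10 0; -1 -9/5 -2/5 0; 0 0 0 1]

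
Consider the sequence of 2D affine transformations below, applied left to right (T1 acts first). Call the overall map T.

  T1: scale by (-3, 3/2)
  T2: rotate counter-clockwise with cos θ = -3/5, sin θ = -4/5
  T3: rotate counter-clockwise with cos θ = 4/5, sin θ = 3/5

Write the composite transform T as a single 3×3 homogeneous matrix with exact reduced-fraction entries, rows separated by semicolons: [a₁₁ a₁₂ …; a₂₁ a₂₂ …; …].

T1 = [-3 0 0; 0 3/2 0; 0 0 1]
T2·T1 = [9/5 6/5 0; 12/5 -9/10 0; 0 0 1]
T3·…·T1 = [0 3/2 0; 3 0 0; 0 0 1]

T = [0 3/2 0; 3 0 0; 0 0 1]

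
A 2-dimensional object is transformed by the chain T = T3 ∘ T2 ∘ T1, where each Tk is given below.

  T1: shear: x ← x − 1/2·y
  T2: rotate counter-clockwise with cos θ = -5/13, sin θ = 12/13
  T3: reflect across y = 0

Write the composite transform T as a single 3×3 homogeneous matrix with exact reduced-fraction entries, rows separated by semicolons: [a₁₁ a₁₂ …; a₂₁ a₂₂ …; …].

T = [-5/13 -19/26 0; -12/13 11/13 0; 0 0 1]

T1 = [1 -1/2 0; 0 1 0; 0 0 1]
T2·T1 = [-5/13 -19/26 0; 12/13 -11/13 0; 0 0 1]
T3·…·T1 = [-5/13 -19/26 0; -12/13 11/13 0; 0 0 1]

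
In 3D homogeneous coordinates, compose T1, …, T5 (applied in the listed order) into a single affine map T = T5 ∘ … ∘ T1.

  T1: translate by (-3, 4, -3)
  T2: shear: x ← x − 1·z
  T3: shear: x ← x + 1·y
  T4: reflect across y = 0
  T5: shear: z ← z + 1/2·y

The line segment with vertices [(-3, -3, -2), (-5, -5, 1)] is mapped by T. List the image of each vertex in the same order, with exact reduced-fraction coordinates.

image vertices: (0, -1, -11/2), (-7, 1, -3/2)

T1 translate by (-3, 4, -3): (-3, -3, -2) → (-6, 1, -5); (-5, -5, 1) → (-8, -1, -2)
T2 shear: x ← x − 1·z: (-6, 1, -5) → (-1, 1, -5); (-8, -1, -2) → (-6, -1, -2)
T3 shear: x ← x + 1·y: (-1, 1, -5) → (0, 1, -5); (-6, -1, -2) → (-7, -1, -2)
T4 reflect across y = 0: (0, 1, -5) → (0, -1, -5); (-7, -1, -2) → (-7, 1, -2)
T5 shear: z ← z + 1/2·y: (0, -1, -5) → (0, -1, -11/2); (-7, 1, -2) → (-7, 1, -3/2)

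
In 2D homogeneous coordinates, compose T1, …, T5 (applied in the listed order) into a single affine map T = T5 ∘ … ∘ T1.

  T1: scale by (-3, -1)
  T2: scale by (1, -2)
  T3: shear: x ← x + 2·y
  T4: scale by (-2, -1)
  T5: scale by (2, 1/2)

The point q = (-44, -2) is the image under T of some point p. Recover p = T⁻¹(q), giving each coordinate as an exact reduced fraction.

p = (-1, 2)

T1 = [-3 0 0; 0 -1 0; 0 0 1]
T2·T1 = [-3 0 0; 0 2 0; 0 0 1]
T3·…·T1 = [-3 4 0; 0 2 0; 0 0 1]
T4·…·T1 = [6 -8 0; 0 -2 0; 0 0 1]
T5·…·T1 = [12 -16 0; 0 -1 0; 0 0 1]
det M = -12; M⁻¹ = [1/12 -4/3 0; 0 -1 0; 0 0 1]
M⁻¹ · (-44, -2)ᵀ = (-1, 2)ᵀ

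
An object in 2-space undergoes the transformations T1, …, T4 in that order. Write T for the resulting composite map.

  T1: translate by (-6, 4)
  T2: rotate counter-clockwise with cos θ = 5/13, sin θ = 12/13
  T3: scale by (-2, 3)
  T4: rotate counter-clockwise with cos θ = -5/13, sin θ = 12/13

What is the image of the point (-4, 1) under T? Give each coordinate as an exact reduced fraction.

T(p) = (2320/169, 4065/169)

T1 translate by (-6, 4): (-4, 1) → (-10, 5)
T2 rotate counter-clockwise with cos θ = 5/13, sin θ = 12/13: (-10, 5) → (-110/13, -95/13)
T3 scale by (-2, 3): (-110/13, -95/13) → (220/13, -285/13)
T4 rotate counter-clockwise with cos θ = -5/13, sin θ = 12/13: (220/13, -285/13) → (2320/169, 4065/169)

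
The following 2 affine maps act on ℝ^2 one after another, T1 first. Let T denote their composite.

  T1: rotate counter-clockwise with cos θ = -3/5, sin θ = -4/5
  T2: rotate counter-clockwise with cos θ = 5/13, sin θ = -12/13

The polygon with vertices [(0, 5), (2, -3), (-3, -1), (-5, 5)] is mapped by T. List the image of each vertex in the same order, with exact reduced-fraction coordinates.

T1 rotate counter-clockwise with cos θ = -3/5, sin θ = -4/5: (0, 5) → (4, -3); (2, -3) → (-18/5, 1/5); (-3, -1) → (1, 3); (-5, 5) → (7, 1)
T2 rotate counter-clockwise with cos θ = 5/13, sin θ = -12/13: (4, -3) → (-16/13, -63/13); (-18/5, 1/5) → (-6/5, 17/5); (1, 3) → (41/13, 3/13); (7, 1) → (47/13, -79/13)

image vertices: (-16/13, -63/13), (-6/5, 17/5), (41/13, 3/13), (47/13, -79/13)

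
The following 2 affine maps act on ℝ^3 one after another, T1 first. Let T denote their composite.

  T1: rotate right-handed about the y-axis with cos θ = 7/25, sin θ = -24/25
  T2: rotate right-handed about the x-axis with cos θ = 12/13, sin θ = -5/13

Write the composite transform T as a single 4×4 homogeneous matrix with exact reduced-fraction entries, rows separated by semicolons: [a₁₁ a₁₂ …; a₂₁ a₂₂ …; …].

T = [7/25 0 -24/25 0; 24/65 12/13 7/65 0; 288/325 -5/13 84/325 0; 0 0 0 1]

T1 = [7/25 0 -24/25 0; 0 1 0 0; 24/25 0 7/25 0; 0 0 0 1]
T2·T1 = [7/25 0 -24/25 0; 24/65 12/13 7/65 0; 288/325 -5/13 84/325 0; 0 0 0 1]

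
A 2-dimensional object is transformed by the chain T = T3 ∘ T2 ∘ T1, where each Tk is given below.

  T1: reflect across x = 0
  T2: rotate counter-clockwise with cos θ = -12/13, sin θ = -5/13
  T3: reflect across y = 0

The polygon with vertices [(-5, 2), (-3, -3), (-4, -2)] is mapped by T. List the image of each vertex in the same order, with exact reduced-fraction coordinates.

image vertices: (-50/13, 49/13), (-51/13, -21/13), (-58/13, -4/13)

T1 reflect across x = 0: (-5, 2) → (5, 2); (-3, -3) → (3, -3); (-4, -2) → (4, -2)
T2 rotate counter-clockwise with cos θ = -12/13, sin θ = -5/13: (5, 2) → (-50/13, -49/13); (3, -3) → (-51/13, 21/13); (4, -2) → (-58/13, 4/13)
T3 reflect across y = 0: (-50/13, -49/13) → (-50/13, 49/13); (-51/13, 21/13) → (-51/13, -21/13); (-58/13, 4/13) → (-58/13, -4/13)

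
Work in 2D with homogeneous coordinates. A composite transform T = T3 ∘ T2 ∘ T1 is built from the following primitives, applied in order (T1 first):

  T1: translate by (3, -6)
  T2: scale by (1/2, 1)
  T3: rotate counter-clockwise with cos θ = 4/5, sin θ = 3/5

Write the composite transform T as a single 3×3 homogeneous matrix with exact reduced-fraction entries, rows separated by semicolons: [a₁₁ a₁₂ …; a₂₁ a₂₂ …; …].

T1 = [1 0 3; 0 1 -6; 0 0 1]
T2·T1 = [1/2 0 3/2; 0 1 -6; 0 0 1]
T3·…·T1 = [2/5 -3/5 24/5; 3/10 4/5 -39/10; 0 0 1]

T = [2/5 -3/5 24/5; 3/10 4/5 -39/10; 0 0 1]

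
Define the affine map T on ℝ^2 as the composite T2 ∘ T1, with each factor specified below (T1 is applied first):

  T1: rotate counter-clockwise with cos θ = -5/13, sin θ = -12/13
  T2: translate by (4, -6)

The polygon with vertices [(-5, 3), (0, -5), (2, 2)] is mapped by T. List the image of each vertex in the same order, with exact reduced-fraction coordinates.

T1 rotate counter-clockwise with cos θ = -5/13, sin θ = -12/13: (-5, 3) → (61/13, 45/13); (0, -5) → (-60/13, 25/13); (2, 2) → (14/13, -34/13)
T2 translate by (4, -6): (61/13, 45/13) → (113/13, -33/13); (-60/13, 25/13) → (-8/13, -53/13); (14/13, -34/13) → (66/13, -112/13)

image vertices: (113/13, -33/13), (-8/13, -53/13), (66/13, -112/13)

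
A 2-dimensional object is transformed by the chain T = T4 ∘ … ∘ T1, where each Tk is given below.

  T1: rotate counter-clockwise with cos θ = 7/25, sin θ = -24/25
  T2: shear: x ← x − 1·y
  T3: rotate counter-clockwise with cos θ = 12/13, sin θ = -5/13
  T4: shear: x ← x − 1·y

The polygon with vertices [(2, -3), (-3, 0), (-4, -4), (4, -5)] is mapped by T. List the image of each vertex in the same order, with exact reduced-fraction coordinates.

image vertices: (134/65, -883/325), (-417/65, 1329/325), (-748/65, 1776/325), (316/65, -1767/325)

T1 rotate counter-clockwise with cos θ = 7/25, sin θ = -24/25: (2, -3) → (-58/25, -69/25); (-3, 0) → (-21/25, 72/25); (-4, -4) → (-124/25, 68/25); (4, -5) → (-92/25, -131/25)
T2 shear: x ← x − 1·y: (-58/25, -69/25) → (11/25, -69/25); (-21/25, 72/25) → (-93/25, 72/25); (-124/25, 68/25) → (-192/25, 68/25); (-92/25, -131/25) → (39/25, -131/25)
T3 rotate counter-clockwise with cos θ = 12/13, sin θ = -5/13: (11/25, -69/25) → (-213/325, -883/325); (-93/25, 72/25) → (-756/325, 1329/325); (-192/25, 68/25) → (-1964/325, 1776/325); (39/25, -131/25) → (-187/325, -1767/325)
T4 shear: x ← x − 1·y: (-213/325, -883/325) → (134/65, -883/325); (-756/325, 1329/325) → (-417/65, 1329/325); (-1964/325, 1776/325) → (-748/65, 1776/325); (-187/325, -1767/325) → (316/65, -1767/325)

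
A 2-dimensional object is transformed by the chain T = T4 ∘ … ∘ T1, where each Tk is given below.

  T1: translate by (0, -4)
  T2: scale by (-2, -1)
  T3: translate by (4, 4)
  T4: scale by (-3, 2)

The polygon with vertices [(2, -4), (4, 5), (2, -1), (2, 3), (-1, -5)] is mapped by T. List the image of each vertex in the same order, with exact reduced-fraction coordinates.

T1 translate by (0, -4): (2, -4) → (2, -8); (4, 5) → (4, 1); (2, -1) → (2, -5); (2, 3) → (2, -1); (-1, -5) → (-1, -9)
T2 scale by (-2, -1): (2, -8) → (-4, 8); (4, 1) → (-8, -1); (2, -5) → (-4, 5); (2, -1) → (-4, 1); (-1, -9) → (2, 9)
T3 translate by (4, 4): (-4, 8) → (0, 12); (-8, -1) → (-4, 3); (-4, 5) → (0, 9); (-4, 1) → (0, 5); (2, 9) → (6, 13)
T4 scale by (-3, 2): (0, 12) → (0, 24); (-4, 3) → (12, 6); (0, 9) → (0, 18); (0, 5) → (0, 10); (6, 13) → (-18, 26)

image vertices: (0, 24), (12, 6), (0, 18), (0, 10), (-18, 26)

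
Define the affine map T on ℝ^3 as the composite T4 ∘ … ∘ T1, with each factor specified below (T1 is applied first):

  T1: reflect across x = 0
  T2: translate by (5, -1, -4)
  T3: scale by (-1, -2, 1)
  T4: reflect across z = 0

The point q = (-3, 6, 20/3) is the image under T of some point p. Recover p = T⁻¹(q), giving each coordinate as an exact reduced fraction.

T1 = [-1 0 0 0; 0 1 0 0; 0 0 1 0; 0 0 0 1]
T2·T1 = [-1 0 0 5; 0 1 0 -1; 0 0 1 -4; 0 0 0 1]
T3·…·T1 = [1 0 0 -5; 0 -2 0 2; 0 0 1 -4; 0 0 0 1]
T4·…·T1 = [1 0 0 -5; 0 -2 0 2; 0 0 -1 4; 0 0 0 1]
det M = 2; M⁻¹ = [1 0 0 5; 0 -1/2 0 1; 0 0 -1 4; 0 0 0 1]
M⁻¹ · (-3, 6, 20/3)ᵀ = (2, -2, -8/3)ᵀ

p = (2, -2, -8/3)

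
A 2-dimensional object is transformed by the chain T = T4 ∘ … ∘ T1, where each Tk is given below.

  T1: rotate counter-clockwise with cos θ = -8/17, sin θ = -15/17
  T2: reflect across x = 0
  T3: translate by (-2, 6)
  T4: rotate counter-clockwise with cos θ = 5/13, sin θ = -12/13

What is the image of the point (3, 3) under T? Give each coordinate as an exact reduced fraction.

T1 rotate counter-clockwise with cos θ = -8/17, sin θ = -15/17: (3, 3) → (21/17, -69/17)
T2 reflect across x = 0: (21/17, -69/17) → (-21/17, -69/17)
T3 translate by (-2, 6): (-21/17, -69/17) → (-55/17, 33/17)
T4 rotate counter-clockwise with cos θ = 5/13, sin θ = -12/13: (-55/17, 33/17) → (121/221, 825/221)

T(p) = (121/221, 825/221)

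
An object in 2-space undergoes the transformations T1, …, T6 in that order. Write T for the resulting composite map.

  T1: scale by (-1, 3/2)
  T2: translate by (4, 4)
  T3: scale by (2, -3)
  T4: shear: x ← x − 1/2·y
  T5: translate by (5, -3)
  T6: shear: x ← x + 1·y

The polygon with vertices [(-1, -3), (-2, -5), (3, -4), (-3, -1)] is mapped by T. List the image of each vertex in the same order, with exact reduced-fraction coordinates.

image vertices: (51/4, -3/2), (77/4, 15/2), (7, 3), (49/4, -21/2)

T1 scale by (-1, 3/2): (-1, -3) → (1, -9/2); (-2, -5) → (2, -15/2); (3, -4) → (-3, -6); (-3, -1) → (3, -3/2)
T2 translate by (4, 4): (1, -9/2) → (5, -1/2); (2, -15/2) → (6, -7/2); (-3, -6) → (1, -2); (3, -3/2) → (7, 5/2)
T3 scale by (2, -3): (5, -1/2) → (10, 3/2); (6, -7/2) → (12, 21/2); (1, -2) → (2, 6); (7, 5/2) → (14, -15/2)
T4 shear: x ← x − 1/2·y: (10, 3/2) → (37/4, 3/2); (12, 21/2) → (27/4, 21/2); (2, 6) → (-1, 6); (14, -15/2) → (71/4, -15/2)
T5 translate by (5, -3): (37/4, 3/2) → (57/4, -3/2); (27/4, 21/2) → (47/4, 15/2); (-1, 6) → (4, 3); (71/4, -15/2) → (91/4, -21/2)
T6 shear: x ← x + 1·y: (57/4, -3/2) → (51/4, -3/2); (47/4, 15/2) → (77/4, 15/2); (4, 3) → (7, 3); (91/4, -21/2) → (49/4, -21/2)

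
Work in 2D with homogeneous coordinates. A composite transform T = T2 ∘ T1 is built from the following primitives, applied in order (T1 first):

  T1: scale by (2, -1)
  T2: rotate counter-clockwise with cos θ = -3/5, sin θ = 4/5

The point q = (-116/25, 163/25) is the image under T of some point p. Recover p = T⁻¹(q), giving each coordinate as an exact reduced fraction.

p = (4, 1/5)

T1 = [2 0 0; 0 -1 0; 0 0 1]
T2·T1 = [-6/5 4/5 0; 8/5 3/5 0; 0 0 1]
det M = -2; M⁻¹ = [-3/10 2/5 0; 4/5 3/5 0; 0 0 1]
M⁻¹ · (-116/25, 163/25)ᵀ = (4, 1/5)ᵀ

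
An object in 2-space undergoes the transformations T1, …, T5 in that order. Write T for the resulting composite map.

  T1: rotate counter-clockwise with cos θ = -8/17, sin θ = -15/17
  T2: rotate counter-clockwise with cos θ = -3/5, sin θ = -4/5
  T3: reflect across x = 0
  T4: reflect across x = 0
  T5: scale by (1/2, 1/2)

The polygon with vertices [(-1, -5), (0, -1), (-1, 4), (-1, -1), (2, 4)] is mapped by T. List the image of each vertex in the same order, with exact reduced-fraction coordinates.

T1 rotate counter-clockwise with cos θ = -8/17, sin θ = -15/17: (-1, -5) → (-67/17, 55/17); (0, -1) → (-15/17, 8/17); (-1, 4) → (4, -1); (-1, -1) → (-7/17, 23/17); (2, 4) → (44/17, -62/17)
T2 rotate counter-clockwise with cos θ = -3/5, sin θ = -4/5: (-67/17, 55/17) → (421/85, 103/85); (-15/17, 8/17) → (77/85, 36/85); (4, -1) → (-16/5, -13/5); (-7/17, 23/17) → (113/85, -41/85); (44/17, -62/17) → (-76/17, 2/17)
T3 reflect across x = 0: (421/85, 103/85) → (-421/85, 103/85); (77/85, 36/85) → (-77/85, 36/85); (-16/5, -13/5) → (16/5, -13/5); (113/85, -41/85) → (-113/85, -41/85); (-76/17, 2/17) → (76/17, 2/17)
T4 reflect across x = 0: (-421/85, 103/85) → (421/85, 103/85); (-77/85, 36/85) → (77/85, 36/85); (16/5, -13/5) → (-16/5, -13/5); (-113/85, -41/85) → (113/85, -41/85); (76/17, 2/17) → (-76/17, 2/17)
T5 scale by (1/2, 1/2): (421/85, 103/85) → (421/170, 103/170); (77/85, 36/85) → (77/170, 18/85); (-16/5, -13/5) → (-8/5, -13/10); (113/85, -41/85) → (113/170, -41/170); (-76/17, 2/17) → (-38/17, 1/17)

image vertices: (421/170, 103/170), (77/170, 18/85), (-8/5, -13/10), (113/170, -41/170), (-38/17, 1/17)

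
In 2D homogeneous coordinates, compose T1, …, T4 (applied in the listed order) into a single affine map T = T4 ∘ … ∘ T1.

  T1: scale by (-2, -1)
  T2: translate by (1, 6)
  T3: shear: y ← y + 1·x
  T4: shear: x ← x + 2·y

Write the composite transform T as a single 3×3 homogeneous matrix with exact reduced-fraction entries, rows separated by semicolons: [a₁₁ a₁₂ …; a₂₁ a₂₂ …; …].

T1 = [-2 0 0; 0 -1 0; 0 0 1]
T2·T1 = [-2 0 1; 0 -1 6; 0 0 1]
T3·…·T1 = [-2 0 1; -2 -1 7; 0 0 1]
T4·…·T1 = [-6 -2 15; -2 -1 7; 0 0 1]

T = [-6 -2 15; -2 -1 7; 0 0 1]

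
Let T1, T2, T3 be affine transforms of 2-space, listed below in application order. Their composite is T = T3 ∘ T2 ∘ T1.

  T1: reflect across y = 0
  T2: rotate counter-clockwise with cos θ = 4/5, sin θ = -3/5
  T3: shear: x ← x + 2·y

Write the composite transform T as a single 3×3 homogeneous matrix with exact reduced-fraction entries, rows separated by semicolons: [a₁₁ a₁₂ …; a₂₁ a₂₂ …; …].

T1 = [1 0 0; 0 -1 0; 0 0 1]
T2·T1 = [4/5 -3/5 0; -3/5 -4/5 0; 0 0 1]
T3·…·T1 = [-2/5 -11/5 0; -3/5 -4/5 0; 0 0 1]

T = [-2/5 -11/5 0; -3/5 -4/5 0; 0 0 1]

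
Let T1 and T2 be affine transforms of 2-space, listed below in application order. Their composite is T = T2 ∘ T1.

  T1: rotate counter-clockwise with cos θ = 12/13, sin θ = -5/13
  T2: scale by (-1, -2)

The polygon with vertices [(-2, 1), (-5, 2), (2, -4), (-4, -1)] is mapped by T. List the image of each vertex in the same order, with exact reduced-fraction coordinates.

image vertices: (19/13, -44/13), (50/13, -98/13), (-4/13, 116/13), (53/13, -16/13)

T1 rotate counter-clockwise with cos θ = 12/13, sin θ = -5/13: (-2, 1) → (-19/13, 22/13); (-5, 2) → (-50/13, 49/13); (2, -4) → (4/13, -58/13); (-4, -1) → (-53/13, 8/13)
T2 scale by (-1, -2): (-19/13, 22/13) → (19/13, -44/13); (-50/13, 49/13) → (50/13, -98/13); (4/13, -58/13) → (-4/13, 116/13); (-53/13, 8/13) → (53/13, -16/13)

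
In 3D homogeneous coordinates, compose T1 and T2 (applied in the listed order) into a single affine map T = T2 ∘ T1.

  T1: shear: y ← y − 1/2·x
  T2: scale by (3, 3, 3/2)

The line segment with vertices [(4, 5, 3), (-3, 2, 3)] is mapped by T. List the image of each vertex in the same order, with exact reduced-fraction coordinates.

T1 shear: y ← y − 1/2·x: (4, 5, 3) → (4, 3, 3); (-3, 2, 3) → (-3, 7/2, 3)
T2 scale by (3, 3, 3/2): (4, 3, 3) → (12, 9, 9/2); (-3, 7/2, 3) → (-9, 21/2, 9/2)

image vertices: (12, 9, 9/2), (-9, 21/2, 9/2)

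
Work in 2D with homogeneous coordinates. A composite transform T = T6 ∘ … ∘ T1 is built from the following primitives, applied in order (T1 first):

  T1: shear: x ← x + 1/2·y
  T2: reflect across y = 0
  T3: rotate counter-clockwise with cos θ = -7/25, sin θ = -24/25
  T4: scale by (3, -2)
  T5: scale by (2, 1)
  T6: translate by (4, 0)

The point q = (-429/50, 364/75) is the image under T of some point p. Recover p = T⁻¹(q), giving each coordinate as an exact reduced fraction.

T1 = [1 1/2 0; 0 1 0; 0 0 1]
T2·T1 = [1 1/2 0; 0 -1 0; 0 0 1]
T3·…·T1 = [-7/25 -11/10 0; -24/25 -1/5 0; 0 0 1]
T4·…·T1 = [-21/25 -33/10 0; 48/25 2/5 0; 0 0 1]
T5·…·T1 = [-42/25 -33/5 0; 48/25 2/5 0; 0 0 1]
T6·…·T1 = [-42/25 -33/5 4; 48/25 2/5 0; 0 0 1]
det M = 12; M⁻¹ = [1/30 11/20 -2/15; -4/25 -7/50 16/25; 0 0 1]
M⁻¹ · (-429/50, 364/75)ᵀ = (9/4, 4/3)ᵀ

p = (9/4, 4/3)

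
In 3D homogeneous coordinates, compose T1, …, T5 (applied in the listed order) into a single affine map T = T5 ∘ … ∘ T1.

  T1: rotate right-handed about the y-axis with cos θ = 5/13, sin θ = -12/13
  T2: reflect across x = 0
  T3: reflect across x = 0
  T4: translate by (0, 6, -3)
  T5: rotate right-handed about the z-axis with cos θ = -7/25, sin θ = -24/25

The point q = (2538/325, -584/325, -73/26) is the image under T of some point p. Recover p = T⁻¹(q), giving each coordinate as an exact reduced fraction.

T1 = [5/13 0 -12/13 0; 0 1 0 0; 12/13 0 5/13 0; 0 0 0 1]
T2·T1 = [-5/13 0 12/13 0; 0 1 0 0; 12/13 0 5/13 0; 0 0 0 1]
T3·…·T1 = [5/13 0 -12/13 0; 0 1 0 0; 12/13 0 5/13 0; 0 0 0 1]
T4·…·T1 = [5/13 0 -12/13 0; 0 1 0 6; 12/13 0 5/13 -3; 0 0 0 1]
T5·…·T1 = [-7/65 24/25 84/325 144/25; -24/65 -7/25 288/325 -42/25; 12/13 0 5/13 -3; 0 0 0 1]
det M = 1; M⁻¹ = [-7/65 -24/65 12/13 36/13; 24/25 -7/25 0 -6; 84/325 288/325 5/13 15/13; 0 0 0 1]
M⁻¹ · (2538/325, -584/325, -73/26)ᵀ = (0, 2, 1/2)ᵀ

p = (0, 2, 1/2)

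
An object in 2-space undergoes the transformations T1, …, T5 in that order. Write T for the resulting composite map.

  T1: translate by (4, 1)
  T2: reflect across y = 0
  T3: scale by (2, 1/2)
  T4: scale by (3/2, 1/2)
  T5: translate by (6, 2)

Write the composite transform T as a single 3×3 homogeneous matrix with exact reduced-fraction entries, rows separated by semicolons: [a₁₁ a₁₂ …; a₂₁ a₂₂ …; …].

T = [3 0 18; 0 -1/4 7/4; 0 0 1]

T1 = [1 0 4; 0 1 1; 0 0 1]
T2·T1 = [1 0 4; 0 -1 -1; 0 0 1]
T3·…·T1 = [2 0 8; 0 -1/2 -1/2; 0 0 1]
T4·…·T1 = [3 0 12; 0 -1/4 -1/4; 0 0 1]
T5·…·T1 = [3 0 18; 0 -1/4 7/4; 0 0 1]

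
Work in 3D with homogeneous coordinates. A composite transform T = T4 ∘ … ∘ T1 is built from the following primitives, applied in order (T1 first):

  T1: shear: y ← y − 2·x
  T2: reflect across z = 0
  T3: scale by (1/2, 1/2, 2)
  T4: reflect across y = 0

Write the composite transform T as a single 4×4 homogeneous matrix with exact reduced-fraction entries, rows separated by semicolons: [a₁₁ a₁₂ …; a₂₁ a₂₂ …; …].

T = [1/2 0 0 0; 1 -1/2 0 0; 0 0 -2 0; 0 0 0 1]

T1 = [1 0 0 0; -2 1 0 0; 0 0 1 0; 0 0 0 1]
T2·T1 = [1 0 0 0; -2 1 0 0; 0 0 -1 0; 0 0 0 1]
T3·…·T1 = [1/2 0 0 0; -1 1/2 0 0; 0 0 -2 0; 0 0 0 1]
T4·…·T1 = [1/2 0 0 0; 1 -1/2 0 0; 0 0 -2 0; 0 0 0 1]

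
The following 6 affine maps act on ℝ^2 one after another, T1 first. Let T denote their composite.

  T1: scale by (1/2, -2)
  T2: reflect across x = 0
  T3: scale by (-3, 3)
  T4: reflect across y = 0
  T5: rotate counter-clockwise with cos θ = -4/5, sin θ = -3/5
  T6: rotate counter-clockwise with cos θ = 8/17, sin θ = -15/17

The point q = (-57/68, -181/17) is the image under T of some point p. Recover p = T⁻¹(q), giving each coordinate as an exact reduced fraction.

T1 = [1/2 0 0; 0 -2 0; 0 0 1]
T2·T1 = [-1/2 0 0; 0 -2 0; 0 0 1]
T3·…·T1 = [3/2 0 0; 0 -6 0; 0 0 1]
T4·…·T1 = [3/2 0 0; 0 6 0; 0 0 1]
T5·…·T1 = [-6/5 18/5 0; -9/10 -24/5 0; 0 0 1]
T6·…·T1 = [-231/170 -216/85 0; 54/85 -462/85 0; 0 0 1]
det M = 9; M⁻¹ = [-154/255 24/85 0; -6/85 -77/510 0; 0 0 1]
M⁻¹ · (-57/68, -181/17)ᵀ = (-5/2, 5/3)ᵀ

p = (-5/2, 5/3)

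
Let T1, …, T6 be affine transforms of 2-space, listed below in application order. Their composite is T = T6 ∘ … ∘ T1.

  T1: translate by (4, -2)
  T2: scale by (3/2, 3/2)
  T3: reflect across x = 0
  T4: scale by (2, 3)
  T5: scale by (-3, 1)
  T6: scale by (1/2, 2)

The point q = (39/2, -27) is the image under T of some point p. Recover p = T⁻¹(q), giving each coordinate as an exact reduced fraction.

p = (1/3, -1)

T1 = [1 0 4; 0 1 -2; 0 0 1]
T2·T1 = [3/2 0 6; 0 3/2 -3; 0 0 1]
T3·…·T1 = [-3/2 0 -6; 0 3/2 -3; 0 0 1]
T4·…·T1 = [-3 0 -12; 0 9/2 -9; 0 0 1]
T5·…·T1 = [9 0 36; 0 9/2 -9; 0 0 1]
T6·…·T1 = [9/2 0 18; 0 9 -18; 0 0 1]
det M = 81/2; M⁻¹ = [2/9 0 -4; 0 1/9 2; 0 0 1]
M⁻¹ · (39/2, -27)ᵀ = (1/3, -1)ᵀ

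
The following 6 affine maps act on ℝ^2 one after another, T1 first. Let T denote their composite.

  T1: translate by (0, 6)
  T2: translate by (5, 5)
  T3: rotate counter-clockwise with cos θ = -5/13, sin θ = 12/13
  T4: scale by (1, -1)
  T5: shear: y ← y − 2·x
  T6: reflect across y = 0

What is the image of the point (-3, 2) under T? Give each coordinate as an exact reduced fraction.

T1 translate by (0, 6): (-3, 2) → (-3, 8)
T2 translate by (5, 5): (-3, 8) → (2, 13)
T3 rotate counter-clockwise with cos θ = -5/13, sin θ = 12/13: (2, 13) → (-166/13, -41/13)
T4 scale by (1, -1): (-166/13, -41/13) → (-166/13, 41/13)
T5 shear: y ← y − 2·x: (-166/13, 41/13) → (-166/13, 373/13)
T6 reflect across y = 0: (-166/13, 373/13) → (-166/13, -373/13)

T(p) = (-166/13, -373/13)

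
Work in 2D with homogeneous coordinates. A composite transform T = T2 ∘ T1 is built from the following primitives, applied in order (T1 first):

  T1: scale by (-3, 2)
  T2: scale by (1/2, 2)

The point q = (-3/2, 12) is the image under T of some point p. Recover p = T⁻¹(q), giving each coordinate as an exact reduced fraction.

T1 = [-3 0 0; 0 2 0; 0 0 1]
T2·T1 = [-3/2 0 0; 0 4 0; 0 0 1]
det M = -6; M⁻¹ = [-2/3 0 0; 0 1/4 0; 0 0 1]
M⁻¹ · (-3/2, 12)ᵀ = (1, 3)ᵀ

p = (1, 3)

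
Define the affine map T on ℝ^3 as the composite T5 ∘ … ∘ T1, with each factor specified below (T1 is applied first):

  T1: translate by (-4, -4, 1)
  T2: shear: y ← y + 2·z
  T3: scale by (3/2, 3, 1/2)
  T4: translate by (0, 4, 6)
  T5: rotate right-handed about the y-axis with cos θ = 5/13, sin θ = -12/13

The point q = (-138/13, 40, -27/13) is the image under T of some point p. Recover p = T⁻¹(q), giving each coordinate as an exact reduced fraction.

p = (0, 4, 5)

T1 = [1 0 0 -4; 0 1 0 -4; 0 0 1 1; 0 0 0 1]
T2·T1 = [1 0 0 -4; 0 1 2 -2; 0 0 1 1; 0 0 0 1]
T3·…·T1 = [3/2 0 0 -6; 0 3 6 -6; 0 0 1/2 1/2; 0 0 0 1]
T4·…·T1 = [3/2 0 0 -6; 0 3 6 -2; 0 0 1/2 13/2; 0 0 0 1]
T5·…·T1 = [15/26 0 -6/13 -108/13; 0 3 6 -2; 18/13 0 5/26 -79/26; 0 0 0 1]
det M = 9/4; M⁻¹ = [10/39 0 8/13 4; 48/13 1/3 -20/13 80/3; -24/13 0 10/13 -13; 0 0 0 1]
M⁻¹ · (-138/13, 40, -27/13)ᵀ = (0, 4, 5)ᵀ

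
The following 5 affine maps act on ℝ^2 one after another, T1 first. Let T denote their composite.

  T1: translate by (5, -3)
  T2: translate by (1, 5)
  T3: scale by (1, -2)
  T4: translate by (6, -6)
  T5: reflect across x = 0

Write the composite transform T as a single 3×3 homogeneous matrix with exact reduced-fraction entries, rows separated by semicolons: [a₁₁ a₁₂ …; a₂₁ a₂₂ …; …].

T1 = [1 0 5; 0 1 -3; 0 0 1]
T2·T1 = [1 0 6; 0 1 2; 0 0 1]
T3·…·T1 = [1 0 6; 0 -2 -4; 0 0 1]
T4·…·T1 = [1 0 12; 0 -2 -10; 0 0 1]
T5·…·T1 = [-1 0 -12; 0 -2 -10; 0 0 1]

T = [-1 0 -12; 0 -2 -10; 0 0 1]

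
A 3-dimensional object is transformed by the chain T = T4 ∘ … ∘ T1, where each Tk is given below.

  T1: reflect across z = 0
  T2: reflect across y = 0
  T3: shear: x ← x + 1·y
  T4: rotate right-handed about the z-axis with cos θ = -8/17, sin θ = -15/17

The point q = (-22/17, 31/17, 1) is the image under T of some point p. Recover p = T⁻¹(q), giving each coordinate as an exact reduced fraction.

p = (1, 2, -1)

T1 = [1 0 0 0; 0 1 0 0; 0 0 -1 0; 0 0 0 1]
T2·T1 = [1 0 0 0; 0 -1 0 0; 0 0 -1 0; 0 0 0 1]
T3·…·T1 = [1 -1 0 0; 0 -1 0 0; 0 0 -1 0; 0 0 0 1]
T4·…·T1 = [-8/17 -7/17 0 0; -15/17 23/17 0 0; 0 0 -1 0; 0 0 0 1]
det M = 1; M⁻¹ = [-23/17 -7/17 0 0; -15/17 8/17 0 0; 0 0 -1 0; 0 0 0 1]
M⁻¹ · (-22/17, 31/17, 1)ᵀ = (1, 2, -1)ᵀ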